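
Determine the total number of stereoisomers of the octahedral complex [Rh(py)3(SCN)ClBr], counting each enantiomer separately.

In an octahedral complex each vertex has one trans partner and four cis neighbours.
There are 4 geometric isomers: py mer (3 arrangements); py fac (chiral).
One of these lacks any improper symmetry element and so occurs as an enantiomeric pair, giving 4 + 1 = 5 stereoisomers in total.

5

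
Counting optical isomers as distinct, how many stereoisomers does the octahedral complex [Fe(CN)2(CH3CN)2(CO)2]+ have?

6

In an octahedral complex each vertex has one trans partner and four cis neighbours.
Systematic placement gives 5 geometric isomers: CN trans, CH3CN trans, CO trans; CN cis, CH3CN trans, CO cis; CN cis, CH3CN cis, CO trans; CN cis, CH3CN cis, CO cis (chiral); CN trans, CH3CN cis, CO cis.
One of these lacks any improper symmetry element and so occurs as an enantiomeric pair, giving 5 + 1 = 6 stereoisomers in total.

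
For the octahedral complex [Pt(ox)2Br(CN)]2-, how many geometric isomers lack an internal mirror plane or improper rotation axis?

An octahedron has six vertices in three trans pairs; every non-trans pair is cis.
Each ox is bidentate and must span two cis positions.
Systematic placement gives 2 geometric isomers: Br and CN mutually trans; Br and CN mutually cis (chiral).
One of these lacks any improper symmetry element and so occurs as an enantiomeric pair, giving 2 + 1 = 3 stereoisomers in total.

1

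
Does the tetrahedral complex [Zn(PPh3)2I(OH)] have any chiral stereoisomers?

no

In a tetrahedral complex all four positions are equivalent and every pair of ligands is adjacent — there is no cis/trans distinction.
Only one geometric arrangement is possible.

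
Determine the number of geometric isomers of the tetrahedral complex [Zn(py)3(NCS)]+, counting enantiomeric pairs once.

All four vertices of a tetrahedron are equivalent and mutually adjacent, so cis/trans isomerism cannot arise.
Only one geometric arrangement is possible.

1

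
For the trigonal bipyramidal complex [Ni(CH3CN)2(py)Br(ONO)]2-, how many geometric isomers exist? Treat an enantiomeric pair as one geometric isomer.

In a trigonal bipyramid the two axial positions differ from the three equatorial ones.
Systematic enumeration (placing each ligand type in turn and discarding arrangements equivalent by rotation or reflection) gives 7 geometric isomers.

7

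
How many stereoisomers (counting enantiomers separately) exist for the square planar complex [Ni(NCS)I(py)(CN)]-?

3

A square has two trans pairs of vertices; adjacent vertices are cis.
There are 3 geometric isomers: (CN/NCS trans, I/py trans); (CN/py trans, I/NCS trans); (CN/I trans, NCS/py trans).
Each arrangement has an internal mirror plane or centre of symmetry, so none is chiral.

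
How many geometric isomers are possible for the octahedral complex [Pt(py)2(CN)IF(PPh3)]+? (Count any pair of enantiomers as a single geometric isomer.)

9

The six octahedral sites form three mutually perpendicular trans pairs.
Placing the ligands in turn and identifying arrangements related by rotation or reflection leaves 9 distinct geometric isomers.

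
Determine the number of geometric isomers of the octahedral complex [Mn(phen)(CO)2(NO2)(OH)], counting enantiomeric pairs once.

Each phen is bidentate and must span two cis positions.
Systematic placement gives 4 geometric isomers: CO trans; CO cis (3 arrangements, 2 chiral).

4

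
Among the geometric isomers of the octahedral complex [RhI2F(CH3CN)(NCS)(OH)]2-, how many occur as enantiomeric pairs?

Placing the ligands in turn and identifying arrangements related by rotation or reflection leaves 9 distinct geometric isomers.
Of these, 6 lack any improper symmetry element and so occur as enantiomeric pairs, giving 9 + 6 = 15 stereoisomers in total.

6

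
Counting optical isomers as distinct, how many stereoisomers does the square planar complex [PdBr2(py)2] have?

2

Working through the distinct placements yields 2 geometric isomers: Br cis; Br trans.
Each arrangement has an internal mirror plane or centre of symmetry, so none is chiral.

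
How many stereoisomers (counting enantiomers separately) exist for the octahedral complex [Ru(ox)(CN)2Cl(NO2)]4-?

6

Each ox is bidentate and must span two cis positions.
The distinct arrangements are (4 in all): CN trans; CN cis (3 arrangements, 2 chiral).
Of these, 2 lack any improper symmetry element and so occur as enantiomeric pairs, giving 4 + 2 = 6 stereoisomers in total.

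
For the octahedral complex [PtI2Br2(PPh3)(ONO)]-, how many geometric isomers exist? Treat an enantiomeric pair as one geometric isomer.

6

The six octahedral sites form three mutually perpendicular trans pairs.
The distinct arrangements are (6 in all): I trans, Br trans; I cis, Br trans; I cis, Br cis (3 arrangements, 2 chiral); I trans, Br cis.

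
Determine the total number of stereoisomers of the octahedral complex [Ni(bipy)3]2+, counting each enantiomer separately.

An octahedron has six vertices in three trans pairs; every non-trans pair is cis.
Each bipy is bidentate and must span two cis positions.
Only one geometric arrangement is possible; it has no improper symmetry element, so it exists as a pair of enantiomers (2 stereoisomers).

2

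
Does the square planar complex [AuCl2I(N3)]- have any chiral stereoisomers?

In a square planar complex each vertex has one trans partner and two cis neighbours.
Working through the distinct placements yields 2 geometric isomers: Cl cis; Cl trans.
Each arrangement has an internal mirror plane or centre of symmetry, so none is chiral.

no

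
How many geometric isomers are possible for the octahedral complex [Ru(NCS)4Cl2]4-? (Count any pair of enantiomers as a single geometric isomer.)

2

The six octahedral sites form three mutually perpendicular trans pairs.
Working through the distinct placements yields 2 geometric isomers: Cl trans; Cl cis.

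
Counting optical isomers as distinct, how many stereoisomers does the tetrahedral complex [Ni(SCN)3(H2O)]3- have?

In a tetrahedral complex all four positions are equivalent and every pair of ligands is adjacent — there is no cis/trans distinction.
Only one geometric arrangement is possible.

1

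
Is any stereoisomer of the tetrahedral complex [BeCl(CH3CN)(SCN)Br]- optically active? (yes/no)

Only one geometric arrangement is possible; it has no improper symmetry element, so it exists as a pair of enantiomers (2 stereoisomers).

yes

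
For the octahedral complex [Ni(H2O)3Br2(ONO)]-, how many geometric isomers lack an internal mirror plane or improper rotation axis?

There are 3 geometric isomers: H2O mer, Br trans; H2O fac, Br cis; H2O mer, Br cis.
Each arrangement has an internal mirror plane or centre of symmetry, so none is chiral.

0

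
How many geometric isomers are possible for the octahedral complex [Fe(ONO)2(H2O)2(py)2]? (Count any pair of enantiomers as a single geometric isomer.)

An octahedron has six vertices in three trans pairs; every non-trans pair is cis.
There are 5 geometric isomers: ONO trans, H2O trans, py trans; ONO cis, H2O trans, py cis; ONO cis, H2O cis, py trans; ONO cis, H2O cis, py cis (chiral); ONO trans, H2O cis, py cis.

5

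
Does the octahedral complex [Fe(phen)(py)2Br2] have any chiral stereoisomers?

Each phen is bidentate and must span two cis positions.
Working through the distinct placements yields 3 geometric isomers: py cis, Br trans; py trans, Br cis; py cis, Br cis (chiral).
One of these lacks any improper symmetry element and so occurs as an enantiomeric pair, giving 3 + 1 = 4 stereoisomers in total.

yes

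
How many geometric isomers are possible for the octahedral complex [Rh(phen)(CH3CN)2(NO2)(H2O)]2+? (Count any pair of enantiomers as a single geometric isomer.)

4

An octahedron has six vertices in three trans pairs; every non-trans pair is cis.
Each phen is bidentate and must span two cis positions.
Systematic placement gives 4 geometric isomers: CH3CN trans; CH3CN cis (3 arrangements, 2 chiral).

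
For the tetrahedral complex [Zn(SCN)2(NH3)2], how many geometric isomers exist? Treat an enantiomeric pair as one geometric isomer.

1

In a tetrahedral complex all four positions are equivalent and every pair of ligands is adjacent — there is no cis/trans distinction.
Only one geometric arrangement is possible.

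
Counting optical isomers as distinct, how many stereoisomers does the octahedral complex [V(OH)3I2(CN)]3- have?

3

An octahedron has six vertices in three trans pairs; every non-trans pair is cis.
Systematic placement gives 3 geometric isomers: OH mer, I cis; OH mer, I trans; OH fac, I cis.
Each arrangement has an internal mirror plane or centre of symmetry, so none is chiral.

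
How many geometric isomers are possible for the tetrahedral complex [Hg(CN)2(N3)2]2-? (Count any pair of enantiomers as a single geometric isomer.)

All four vertices of a tetrahedron are equivalent and mutually adjacent, so cis/trans isomerism cannot arise.
Only one geometric arrangement is possible.

1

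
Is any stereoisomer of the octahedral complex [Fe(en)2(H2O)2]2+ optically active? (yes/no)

In an octahedral complex each vertex has one trans partner and four cis neighbours.
Each en is bidentate and must span two cis positions.
Systematic placement gives 2 geometric isomers: H2O trans; H2O cis (chiral).
One of these lacks any improper symmetry element and so occurs as an enantiomeric pair, giving 2 + 1 = 3 stereoisomers in total.

yes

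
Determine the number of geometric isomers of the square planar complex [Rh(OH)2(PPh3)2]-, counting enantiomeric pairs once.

2

A square has two trans pairs of vertices; adjacent vertices are cis.
There are 2 geometric isomers: OH cis; OH trans.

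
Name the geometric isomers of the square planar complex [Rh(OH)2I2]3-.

A square has two trans pairs of vertices; adjacent vertices are cis.
Systematic placement gives 2 geometric isomers: OH cis; OH trans.

cis and trans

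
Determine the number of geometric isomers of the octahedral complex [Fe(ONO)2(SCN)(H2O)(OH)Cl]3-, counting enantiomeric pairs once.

9

In an octahedral complex each vertex has one trans partner and four cis neighbours.
Exhaustive case analysis gives 9 geometric isomers.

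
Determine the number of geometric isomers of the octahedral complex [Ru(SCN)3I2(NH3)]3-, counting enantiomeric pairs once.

In an octahedral complex each vertex has one trans partner and four cis neighbours.
The distinct arrangements are (3 in all): SCN mer, I trans; SCN mer, I cis; SCN fac, I cis.

3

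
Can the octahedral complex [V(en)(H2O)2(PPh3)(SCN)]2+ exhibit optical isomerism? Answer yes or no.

The six octahedral sites form three mutually perpendicular trans pairs.
Each en is bidentate and must span two cis positions.
Systematic placement gives 4 geometric isomers: H2O trans; H2O cis (3 arrangements, 2 chiral).
Of these, 2 lack any improper symmetry element and so occur as enantiomeric pairs, giving 4 + 2 = 6 stereoisomers in total.

yes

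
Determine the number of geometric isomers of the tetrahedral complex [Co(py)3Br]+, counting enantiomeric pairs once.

1

Only one geometric arrangement is possible.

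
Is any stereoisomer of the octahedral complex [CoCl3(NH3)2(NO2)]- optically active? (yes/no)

An octahedron has six vertices in three trans pairs; every non-trans pair is cis.
There are 3 geometric isomers: Cl mer, NH3 cis; Cl mer, NH3 trans; Cl fac, NH3 cis.
Each arrangement has an internal mirror plane or centre of symmetry, so none is chiral.

no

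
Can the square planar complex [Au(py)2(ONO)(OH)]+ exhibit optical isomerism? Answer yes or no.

no

A square has two trans pairs of vertices; adjacent vertices are cis.
There are 2 geometric isomers: py cis; py trans.
Each arrangement has an internal mirror plane or centre of symmetry, so none is chiral.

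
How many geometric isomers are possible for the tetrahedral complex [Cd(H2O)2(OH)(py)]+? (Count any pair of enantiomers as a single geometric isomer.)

All four vertices of a tetrahedron are equivalent and mutually adjacent, so cis/trans isomerism cannot arise.
Only one geometric arrangement is possible.

1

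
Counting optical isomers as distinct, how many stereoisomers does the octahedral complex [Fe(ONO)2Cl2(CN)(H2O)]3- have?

In an octahedral complex each vertex has one trans partner and four cis neighbours.
Systematic placement gives 6 geometric isomers: ONO trans, Cl cis; ONO cis, Cl cis (3 arrangements, 2 chiral); ONO trans, Cl trans; ONO cis, Cl trans.
Of these, 2 lack any improper symmetry element and so occur as enantiomeric pairs, giving 6 + 2 = 8 stereoisomers in total.

8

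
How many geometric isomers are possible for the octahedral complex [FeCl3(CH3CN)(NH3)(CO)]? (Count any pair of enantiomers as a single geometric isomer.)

In an octahedral complex each vertex has one trans partner and four cis neighbours.
The distinct arrangements are (4 in all): Cl mer (3 arrangements); Cl fac (chiral).

4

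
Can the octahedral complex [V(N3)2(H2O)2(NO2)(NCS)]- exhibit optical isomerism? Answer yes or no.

The six octahedral sites form three mutually perpendicular trans pairs.
Systematic placement gives 6 geometric isomers: N3 trans, H2O trans; N3 cis, H2O trans; N3 cis, H2O cis (3 arrangements, 2 chiral); N3 trans, H2O cis.
Of these, 2 lack any improper symmetry element and so occur as enantiomeric pairs, giving 6 + 2 = 8 stereoisomers in total.

yes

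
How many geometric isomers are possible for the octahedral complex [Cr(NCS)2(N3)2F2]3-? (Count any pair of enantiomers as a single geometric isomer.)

5

An octahedron has six vertices in three trans pairs; every non-trans pair is cis.
There are 5 geometric isomers: NCS trans, N3 trans, F trans; NCS cis, N3 cis, F trans; NCS trans, N3 cis, F cis; NCS cis, N3 cis, F cis (chiral); NCS cis, N3 trans, F cis.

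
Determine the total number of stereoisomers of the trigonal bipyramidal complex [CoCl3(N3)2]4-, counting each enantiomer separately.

In a trigonal bipyramid the two axial positions differ from the three equatorial ones.
Working through the distinct placements yields 3 geometric isomers: N3 both equatorial; N3 one axial, one equatorial; N3 both axial.
Each arrangement has an internal mirror plane or centre of symmetry, so none is chiral.

3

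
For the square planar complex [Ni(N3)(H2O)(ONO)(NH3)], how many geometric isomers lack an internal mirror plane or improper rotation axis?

In a square planar complex each vertex has one trans partner and two cis neighbours.
The distinct arrangements are (3 in all): (H2O/NH3 trans, N3/ONO trans); (H2O/ONO trans, N3/NH3 trans); (H2O/N3 trans, NH3/ONO trans).
Each arrangement has an internal mirror plane or centre of symmetry, so none is chiral.

0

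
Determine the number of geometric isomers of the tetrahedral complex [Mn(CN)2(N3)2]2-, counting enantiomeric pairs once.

All four vertices of a tetrahedron are equivalent and mutually adjacent, so cis/trans isomerism cannot arise.
Only one geometric arrangement is possible.

1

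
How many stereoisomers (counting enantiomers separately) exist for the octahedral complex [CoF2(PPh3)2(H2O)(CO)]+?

In an octahedral complex each vertex has one trans partner and four cis neighbours.
Systematic placement gives 6 geometric isomers: F cis, PPh3 trans; F cis, PPh3 cis (3 arrangements, 2 chiral); F trans, PPh3 trans; F trans, PPh3 cis.
Of these, 2 lack any improper symmetry element and so occur as enantiomeric pairs, giving 6 + 2 = 8 stereoisomers in total.

8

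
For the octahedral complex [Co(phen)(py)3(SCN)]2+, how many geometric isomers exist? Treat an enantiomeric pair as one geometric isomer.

Each phen is bidentate and must span two cis positions.
Working through the distinct placements yields 2 geometric isomers: py mer; py fac.

2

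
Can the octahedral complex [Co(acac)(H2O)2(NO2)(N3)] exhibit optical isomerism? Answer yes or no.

In an octahedral complex each vertex has one trans partner and four cis neighbours.
Each acac is bidentate and must span two cis positions.
Systematic placement gives 4 geometric isomers: H2O trans; H2O cis (3 arrangements, 2 chiral).
Of these, 2 lack any improper symmetry element and so occur as enantiomeric pairs, giving 4 + 2 = 6 stereoisomers in total.

yes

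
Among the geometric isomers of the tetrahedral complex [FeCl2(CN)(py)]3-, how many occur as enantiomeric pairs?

0

All four vertices of a tetrahedron are equivalent and mutually adjacent, so cis/trans isomerism cannot arise.
Only one geometric arrangement is possible.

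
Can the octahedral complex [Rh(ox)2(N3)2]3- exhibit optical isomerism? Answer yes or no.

yes

In an octahedral complex each vertex has one trans partner and four cis neighbours.
Each ox is bidentate and must span two cis positions.
Working through the distinct placements yields 2 geometric isomers: N3 trans; N3 cis (chiral).
One of these lacks any improper symmetry element and so occurs as an enantiomeric pair, giving 2 + 1 = 3 stereoisomers in total.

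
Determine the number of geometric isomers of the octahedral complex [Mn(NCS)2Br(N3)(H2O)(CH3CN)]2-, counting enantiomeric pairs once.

In an octahedral complex each vertex has one trans partner and four cis neighbours.
Systematic enumeration (placing each ligand type in turn and discarding arrangements equivalent by rotation or reflection) gives 9 geometric isomers.

9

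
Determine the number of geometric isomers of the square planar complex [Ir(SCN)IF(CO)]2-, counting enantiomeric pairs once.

3

In a square planar complex each vertex has one trans partner and two cis neighbours.
Systematic placement gives 3 geometric isomers: (CO/I trans, F/SCN trans); (CO/SCN trans, F/I trans); (CO/F trans, I/SCN trans).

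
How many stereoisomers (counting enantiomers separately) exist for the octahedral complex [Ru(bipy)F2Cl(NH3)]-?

An octahedron has six vertices in three trans pairs; every non-trans pair is cis.
Each bipy is bidentate and must span two cis positions.
Systematic placement gives 4 geometric isomers: F cis (3 arrangements, 2 chiral); F trans.
Of these, 2 lack any improper symmetry element and so occur as enantiomeric pairs, giving 4 + 2 = 6 stereoisomers in total.

6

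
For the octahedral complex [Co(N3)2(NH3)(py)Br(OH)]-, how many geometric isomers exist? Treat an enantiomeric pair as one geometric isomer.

The six octahedral sites form three mutually perpendicular trans pairs.
Exhaustive case analysis gives 9 geometric isomers.

9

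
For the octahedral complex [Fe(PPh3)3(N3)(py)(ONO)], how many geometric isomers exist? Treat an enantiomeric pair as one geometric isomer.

The six octahedral sites form three mutually perpendicular trans pairs.
The distinct arrangements are (4 in all): PPh3 mer (3 arrangements); PPh3 fac (chiral).

4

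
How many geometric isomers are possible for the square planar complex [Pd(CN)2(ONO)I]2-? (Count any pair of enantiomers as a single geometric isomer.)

2

A square has two trans pairs of vertices; adjacent vertices are cis.
Systematic placement gives 2 geometric isomers: CN cis; CN trans.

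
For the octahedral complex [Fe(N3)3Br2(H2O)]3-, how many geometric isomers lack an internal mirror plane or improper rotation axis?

The six octahedral sites form three mutually perpendicular trans pairs.
There are 3 geometric isomers: N3 mer, Br trans; N3 mer, Br cis; N3 fac, Br cis.
Each arrangement has an internal mirror plane or centre of symmetry, so none is chiral.

0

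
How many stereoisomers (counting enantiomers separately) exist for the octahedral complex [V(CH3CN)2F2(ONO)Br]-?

8

Systematic placement gives 6 geometric isomers: CH3CN cis, F cis (3 arrangements, 2 chiral); CH3CN cis, F trans; CH3CN trans, F cis; CH3CN trans, F trans.
Of these, 2 lack any improper symmetry element and so occur as enantiomeric pairs, giving 6 + 2 = 8 stereoisomers in total.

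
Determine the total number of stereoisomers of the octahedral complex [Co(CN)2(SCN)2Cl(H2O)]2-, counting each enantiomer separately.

8

In an octahedral complex each vertex has one trans partner and four cis neighbours.
Systematic placement gives 6 geometric isomers: CN trans, SCN trans; CN trans, SCN cis; CN cis, SCN trans; CN cis, SCN cis (3 arrangements, 2 chiral).
Of these, 2 lack any improper symmetry element and so occur as enantiomeric pairs, giving 6 + 2 = 8 stereoisomers in total.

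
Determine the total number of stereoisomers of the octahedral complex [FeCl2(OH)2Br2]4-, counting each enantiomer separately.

In an octahedral complex each vertex has one trans partner and four cis neighbours.
Working through the distinct placements yields 5 geometric isomers: Cl trans, OH trans, Br trans; Cl cis, OH cis, Br trans; Cl cis, OH trans, Br cis; Cl cis, OH cis, Br cis (chiral); Cl trans, OH cis, Br cis.
One of these lacks any improper symmetry element and so occurs as an enantiomeric pair, giving 5 + 1 = 6 stereoisomers in total.

6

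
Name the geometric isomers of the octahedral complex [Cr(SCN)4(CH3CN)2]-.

The six octahedral sites form three mutually perpendicular trans pairs.
There are 2 geometric isomers: CH3CN trans; CH3CN cis.

cis and trans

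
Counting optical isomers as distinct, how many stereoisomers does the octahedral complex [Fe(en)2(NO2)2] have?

In an octahedral complex each vertex has one trans partner and four cis neighbours.
Each en is bidentate and must span two cis positions.
Working through the distinct placements yields 2 geometric isomers: NO2 trans; NO2 cis (chiral).
One of these lacks any improper symmetry element and so occurs as an enantiomeric pair, giving 2 + 1 = 3 stereoisomers in total.

3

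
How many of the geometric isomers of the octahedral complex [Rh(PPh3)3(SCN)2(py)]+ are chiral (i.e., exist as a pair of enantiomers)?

The six octahedral sites form three mutually perpendicular trans pairs.
Working through the distinct placements yields 3 geometric isomers: PPh3 mer, SCN cis; PPh3 mer, SCN trans; PPh3 fac, SCN cis.
Each arrangement has an internal mirror plane or centre of symmetry, so none is chiral.

0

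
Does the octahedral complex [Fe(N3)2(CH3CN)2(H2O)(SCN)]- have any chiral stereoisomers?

In an octahedral complex each vertex has one trans partner and four cis neighbours.
The distinct arrangements are (6 in all): N3 cis, CH3CN trans; N3 trans, CH3CN trans; N3 cis, CH3CN cis (3 arrangements, 2 chiral); N3 trans, CH3CN cis.
Of these, 2 lack any improper symmetry element and so occur as enantiomeric pairs, giving 6 + 2 = 8 stereoisomers in total.

yes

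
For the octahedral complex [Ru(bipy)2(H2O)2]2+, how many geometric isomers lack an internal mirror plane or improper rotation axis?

1

In an octahedral complex each vertex has one trans partner and four cis neighbours.
Each bipy is bidentate and must span two cis positions.
Systematic placement gives 2 geometric isomers: H2O trans; H2O cis (chiral).
One of these lacks any improper symmetry element and so occurs as an enantiomeric pair, giving 2 + 1 = 3 stereoisomers in total.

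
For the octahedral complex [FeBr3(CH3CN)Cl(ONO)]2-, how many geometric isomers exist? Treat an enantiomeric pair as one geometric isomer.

Systematic placement gives 4 geometric isomers: Br mer (3 arrangements); Br fac (chiral).

4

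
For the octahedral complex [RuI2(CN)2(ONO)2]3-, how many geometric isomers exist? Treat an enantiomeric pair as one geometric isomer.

The six octahedral sites form three mutually perpendicular trans pairs.
Working through the distinct placements yields 5 geometric isomers: I trans, CN trans, ONO trans; I cis, CN trans, ONO cis; I cis, CN cis, ONO trans; I cis, CN cis, ONO cis (chiral); I trans, CN cis, ONO cis.

5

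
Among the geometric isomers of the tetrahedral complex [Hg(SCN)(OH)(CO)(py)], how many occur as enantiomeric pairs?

1

All four vertices of a tetrahedron are equivalent and mutually adjacent, so cis/trans isomerism cannot arise.
Only one geometric arrangement is possible; it has no improper symmetry element, so it exists as a pair of enantiomers (2 stereoisomers).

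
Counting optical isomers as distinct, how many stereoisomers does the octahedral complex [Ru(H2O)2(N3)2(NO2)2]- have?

6

In an octahedral complex each vertex has one trans partner and four cis neighbours.
The distinct arrangements are (5 in all): H2O trans, N3 trans, NO2 trans; H2O trans, N3 cis, NO2 cis; H2O cis, N3 cis, NO2 trans; H2O cis, N3 cis, NO2 cis (chiral); H2O cis, N3 trans, NO2 cis.
One of these lacks any improper symmetry element and so occurs as an enantiomeric pair, giving 5 + 1 = 6 stereoisomers in total.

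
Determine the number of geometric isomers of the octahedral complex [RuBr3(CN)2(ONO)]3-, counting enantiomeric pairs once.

An octahedron has six vertices in three trans pairs; every non-trans pair is cis.
Working through the distinct placements yields 3 geometric isomers: Br mer, CN cis; Br mer, CN trans; Br fac, CN cis.

3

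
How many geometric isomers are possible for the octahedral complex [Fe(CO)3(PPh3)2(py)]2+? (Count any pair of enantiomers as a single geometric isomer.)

3

The six octahedral sites form three mutually perpendicular trans pairs.
Working through the distinct placements yields 3 geometric isomers: CO mer, PPh3 cis; CO mer, PPh3 trans; CO fac, PPh3 cis.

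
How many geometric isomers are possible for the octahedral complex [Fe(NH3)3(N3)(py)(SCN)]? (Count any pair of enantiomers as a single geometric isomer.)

The distinct arrangements are (4 in all): NH3 mer (3 arrangements); NH3 fac (chiral).

4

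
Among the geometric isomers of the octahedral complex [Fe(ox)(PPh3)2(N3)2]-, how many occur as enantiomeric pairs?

The six octahedral sites form three mutually perpendicular trans pairs.
Each ox is bidentate and must span two cis positions.
There are 3 geometric isomers: PPh3 cis, N3 trans; PPh3 cis, N3 cis (chiral); PPh3 trans, N3 cis.
One of these lacks any improper symmetry element and so occurs as an enantiomeric pair, giving 3 + 1 = 4 stereoisomers in total.

1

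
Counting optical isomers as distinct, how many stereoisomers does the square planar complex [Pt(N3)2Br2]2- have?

In a square planar complex each vertex has one trans partner and two cis neighbours.
Systematic placement gives 2 geometric isomers: N3 cis; N3 trans.
Each arrangement has an internal mirror plane or centre of symmetry, so none is chiral.

2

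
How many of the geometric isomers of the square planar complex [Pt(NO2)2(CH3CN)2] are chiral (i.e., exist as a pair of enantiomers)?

0

In a square planar complex each vertex has one trans partner and two cis neighbours.
Systematic placement gives 2 geometric isomers: NO2 cis; NO2 trans.
Each arrangement has an internal mirror plane or centre of symmetry, so none is chiral.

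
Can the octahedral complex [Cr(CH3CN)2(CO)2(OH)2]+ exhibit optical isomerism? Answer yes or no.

The six octahedral sites form three mutually perpendicular trans pairs.
The distinct arrangements are (5 in all): CH3CN trans, CO trans, OH trans; CH3CN trans, CO cis, OH cis; CH3CN cis, CO cis, OH trans; CH3CN cis, CO cis, OH cis (chiral); CH3CN cis, CO trans, OH cis.
One of these lacks any improper symmetry element and so occurs as an enantiomeric pair, giving 5 + 1 = 6 stereoisomers in total.

yes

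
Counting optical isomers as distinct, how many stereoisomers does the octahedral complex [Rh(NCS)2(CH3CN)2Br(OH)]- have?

There are 6 geometric isomers: NCS cis, CH3CN cis (3 arrangements, 2 chiral); NCS trans, CH3CN cis; NCS cis, CH3CN trans; NCS trans, CH3CN trans.
Of these, 2 lack any improper symmetry element and so occur as enantiomeric pairs, giving 6 + 2 = 8 stereoisomers in total.

8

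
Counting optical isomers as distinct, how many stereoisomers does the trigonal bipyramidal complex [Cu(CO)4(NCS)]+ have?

A trigonal bipyramid has two axial and three equatorial sites, which are chemically inequivalent.
Systematic placement gives 2 geometric isomers: NCS equatorial; NCS axial.
Each arrangement has an internal mirror plane or centre of symmetry, so none is chiral.

2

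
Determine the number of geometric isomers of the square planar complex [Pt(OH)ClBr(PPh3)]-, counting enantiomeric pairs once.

In a square planar complex each vertex has one trans partner and two cis neighbours.
The distinct arrangements are (3 in all): (Br/OH trans, Cl/PPh3 trans); (Br/PPh3 trans, Cl/OH trans); (Br/Cl trans, OH/PPh3 trans).

3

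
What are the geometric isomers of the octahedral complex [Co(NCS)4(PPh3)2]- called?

An octahedron has six vertices in three trans pairs; every non-trans pair is cis.
Systematic placement gives 2 geometric isomers: PPh3 trans; PPh3 cis.

cis and trans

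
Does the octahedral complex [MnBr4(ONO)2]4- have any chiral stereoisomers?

In an octahedral complex each vertex has one trans partner and four cis neighbours.
There are 2 geometric isomers: ONO trans; ONO cis.
Each arrangement has an internal mirror plane or centre of symmetry, so none is chiral.

no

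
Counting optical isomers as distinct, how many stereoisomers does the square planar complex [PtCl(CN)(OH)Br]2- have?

In a square planar complex each vertex has one trans partner and two cis neighbours.
Working through the distinct placements yields 3 geometric isomers: (Br/Cl trans, CN/OH trans); (Br/OH trans, CN/Cl trans); (Br/CN trans, Cl/OH trans).
Each arrangement has an internal mirror plane or centre of symmetry, so none is chiral.

3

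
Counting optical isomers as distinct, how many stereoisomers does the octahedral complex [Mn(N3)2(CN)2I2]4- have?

The six octahedral sites form three mutually perpendicular trans pairs.
The distinct arrangements are (5 in all): N3 trans, CN trans, I trans; N3 cis, CN trans, I cis; N3 trans, CN cis, I cis; N3 cis, CN cis, I cis (chiral); N3 cis, CN cis, I trans.
One of these lacks any improper symmetry element and so occurs as an enantiomeric pair, giving 5 + 1 = 6 stereoisomers in total.

6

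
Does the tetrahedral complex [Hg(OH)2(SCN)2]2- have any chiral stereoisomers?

All four vertices of a tetrahedron are equivalent and mutually adjacent, so cis/trans isomerism cannot arise.
Only one geometric arrangement is possible.

no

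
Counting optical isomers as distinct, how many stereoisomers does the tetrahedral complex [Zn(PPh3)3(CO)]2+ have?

1

In a tetrahedral complex all four positions are equivalent and every pair of ligands is adjacent — there is no cis/trans distinction.
Only one geometric arrangement is possible.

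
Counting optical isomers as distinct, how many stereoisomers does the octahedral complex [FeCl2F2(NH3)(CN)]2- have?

8

There are 6 geometric isomers: Cl cis, F cis (3 arrangements, 2 chiral); Cl cis, F trans; Cl trans, F cis; Cl trans, F trans.
Of these, 2 lack any improper symmetry element and so occur as enantiomeric pairs, giving 6 + 2 = 8 stereoisomers in total.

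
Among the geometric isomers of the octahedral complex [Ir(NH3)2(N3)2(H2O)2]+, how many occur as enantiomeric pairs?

The six octahedral sites form three mutually perpendicular trans pairs.
There are 5 geometric isomers: NH3 trans, N3 trans, H2O trans; NH3 cis, N3 cis, H2O trans; NH3 trans, N3 cis, H2O cis; NH3 cis, N3 cis, H2O cis (chiral); NH3 cis, N3 trans, H2O cis.
One of these lacks any improper symmetry element and so occurs as an enantiomeric pair, giving 5 + 1 = 6 stereoisomers in total.

1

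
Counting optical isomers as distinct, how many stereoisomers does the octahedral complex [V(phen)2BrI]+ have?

The six octahedral sites form three mutually perpendicular trans pairs.
Each phen is bidentate and must span two cis positions.
Systematic placement gives 2 geometric isomers: Br and I mutually trans; Br and I mutually cis (chiral).
One of these lacks any improper symmetry element and so occurs as an enantiomeric pair, giving 2 + 1 = 3 stereoisomers in total.

3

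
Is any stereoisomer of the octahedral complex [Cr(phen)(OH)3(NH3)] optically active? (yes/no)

An octahedron has six vertices in three trans pairs; every non-trans pair is cis.
Each phen is bidentate and must span two cis positions.
The distinct arrangements are (2 in all): OH fac; OH mer.
Each arrangement has an internal mirror plane or centre of symmetry, so none is chiral.

no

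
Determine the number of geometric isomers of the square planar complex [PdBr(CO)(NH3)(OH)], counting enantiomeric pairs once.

There are 3 geometric isomers: (Br/NH3 trans, CO/OH trans); (Br/OH trans, CO/NH3 trans); (Br/CO trans, NH3/OH trans).

3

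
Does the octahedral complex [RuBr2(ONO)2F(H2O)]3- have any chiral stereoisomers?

The six octahedral sites form three mutually perpendicular trans pairs.
Systematic placement gives 6 geometric isomers: Br trans, ONO trans; Br trans, ONO cis; Br cis, ONO trans; Br cis, ONO cis (3 arrangements, 2 chiral).
Of these, 2 lack any improper symmetry element and so occur as enantiomeric pairs, giving 6 + 2 = 8 stereoisomers in total.

yes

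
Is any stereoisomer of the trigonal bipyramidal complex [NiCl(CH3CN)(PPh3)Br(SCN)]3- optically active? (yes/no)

yes

A trigonal bipyramid has two axial and three equatorial sites, which are chemically inequivalent.
Systematic enumeration (placing each ligand type in turn and discarding arrangements equivalent by rotation or reflection) gives 10 geometric isomers.
Of these, 10 lack any improper symmetry element and so occur as enantiomeric pairs, giving 10 + 10 = 20 stereoisomers in total.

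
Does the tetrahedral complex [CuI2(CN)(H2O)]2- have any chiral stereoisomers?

In a tetrahedral complex all four positions are equivalent and every pair of ligands is adjacent — there is no cis/trans distinction.
Only one geometric arrangement is possible.

no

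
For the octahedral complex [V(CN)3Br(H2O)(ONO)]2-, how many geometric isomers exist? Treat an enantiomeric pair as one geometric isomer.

Systematic placement gives 4 geometric isomers: CN mer (3 arrangements); CN fac (chiral).

4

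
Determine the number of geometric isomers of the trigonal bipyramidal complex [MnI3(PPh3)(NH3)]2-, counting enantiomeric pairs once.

4

The distinct arrangements are (4 in all): PPh3 equatorial, NH3 equatorial; PPh3 equatorial, NH3 axial; PPh3 axial, NH3 equatorial; PPh3 axial, NH3 axial.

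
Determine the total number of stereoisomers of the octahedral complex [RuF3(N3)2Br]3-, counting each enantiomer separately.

Working through the distinct placements yields 3 geometric isomers: F mer, N3 trans; F fac, N3 cis; F mer, N3 cis.
Each arrangement has an internal mirror plane or centre of symmetry, so none is chiral.

3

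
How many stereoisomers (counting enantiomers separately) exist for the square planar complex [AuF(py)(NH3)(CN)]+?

In a square planar complex each vertex has one trans partner and two cis neighbours.
Working through the distinct placements yields 3 geometric isomers: (CN/NH3 trans, F/py trans); (CN/py trans, F/NH3 trans); (CN/F trans, NH3/py trans).
Each arrangement has an internal mirror plane or centre of symmetry, so none is chiral.

3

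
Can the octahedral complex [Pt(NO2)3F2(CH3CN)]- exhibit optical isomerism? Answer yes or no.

no

In an octahedral complex each vertex has one trans partner and four cis neighbours.
Working through the distinct placements yields 3 geometric isomers: NO2 mer, F cis; NO2 mer, F trans; NO2 fac, F cis.
Each arrangement has an internal mirror plane or centre of symmetry, so none is chiral.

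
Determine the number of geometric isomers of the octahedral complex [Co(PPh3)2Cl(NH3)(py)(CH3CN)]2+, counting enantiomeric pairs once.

9

The six octahedral sites form three mutually perpendicular trans pairs.
Placing the ligands in turn and identifying arrangements related by rotation or reflection leaves 9 distinct geometric isomers.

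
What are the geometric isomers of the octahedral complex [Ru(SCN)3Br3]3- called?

In an octahedral complex each vertex has one trans partner and four cis neighbours.
The distinct arrangements are (2 in all): SCN mer; SCN fac.

fac and mer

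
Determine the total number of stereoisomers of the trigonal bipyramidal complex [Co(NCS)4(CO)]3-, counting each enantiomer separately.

2

In a trigonal bipyramid the two axial positions differ from the three equatorial ones.
There are 2 geometric isomers: CO axial; CO equatorial.
Each arrangement has an internal mirror plane or centre of symmetry, so none is chiral.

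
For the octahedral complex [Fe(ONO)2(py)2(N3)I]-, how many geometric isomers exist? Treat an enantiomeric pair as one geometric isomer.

In an octahedral complex each vertex has one trans partner and four cis neighbours.
The distinct arrangements are (6 in all): ONO trans, py trans; ONO cis, py cis (3 arrangements, 2 chiral); ONO cis, py trans; ONO trans, py cis.

6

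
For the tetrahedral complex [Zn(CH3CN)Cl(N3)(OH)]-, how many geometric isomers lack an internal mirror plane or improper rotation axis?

1

All four vertices of a tetrahedron are equivalent and mutually adjacent, so cis/trans isomerism cannot arise.
Only one geometric arrangement is possible; it has no improper symmetry element, so it exists as a pair of enantiomers (2 stereoisomers).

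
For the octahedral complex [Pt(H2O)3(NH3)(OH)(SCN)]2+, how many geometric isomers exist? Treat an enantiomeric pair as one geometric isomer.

In an octahedral complex each vertex has one trans partner and four cis neighbours.
Systematic placement gives 4 geometric isomers: H2O mer (3 arrangements); H2O fac (chiral).

4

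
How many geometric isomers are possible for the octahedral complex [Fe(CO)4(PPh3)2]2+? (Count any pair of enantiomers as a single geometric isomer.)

2

The six octahedral sites form three mutually perpendicular trans pairs.
Systematic placement gives 2 geometric isomers: PPh3 trans; PPh3 cis.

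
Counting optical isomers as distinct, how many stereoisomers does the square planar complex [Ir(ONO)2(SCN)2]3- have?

2

A square has two trans pairs of vertices; adjacent vertices are cis.
Systematic placement gives 2 geometric isomers: ONO cis; ONO trans.
Each arrangement has an internal mirror plane or centre of symmetry, so none is chiral.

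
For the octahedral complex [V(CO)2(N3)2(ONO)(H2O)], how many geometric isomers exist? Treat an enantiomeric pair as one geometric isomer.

6

An octahedron has six vertices in three trans pairs; every non-trans pair is cis.
The distinct arrangements are (6 in all): CO trans, N3 cis; CO trans, N3 trans; CO cis, N3 cis (3 arrangements, 2 chiral); CO cis, N3 trans.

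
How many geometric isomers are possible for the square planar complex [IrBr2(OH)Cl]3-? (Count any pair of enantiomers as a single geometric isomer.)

The distinct arrangements are (2 in all): Br cis; Br trans.

2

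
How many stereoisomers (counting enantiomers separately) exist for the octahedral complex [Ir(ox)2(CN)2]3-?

3

The six octahedral sites form three mutually perpendicular trans pairs.
Each ox is bidentate and must span two cis positions.
There are 2 geometric isomers: CN trans; CN cis (chiral).
One of these lacks any improper symmetry element and so occurs as an enantiomeric pair, giving 2 + 1 = 3 stereoisomers in total.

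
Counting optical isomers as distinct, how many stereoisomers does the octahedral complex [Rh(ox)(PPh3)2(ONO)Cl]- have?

6

In an octahedral complex each vertex has one trans partner and four cis neighbours.
Each ox is bidentate and must span two cis positions.
Systematic placement gives 4 geometric isomers: PPh3 cis (3 arrangements, 2 chiral); PPh3 trans.
Of these, 2 lack any improper symmetry element and so occur as enantiomeric pairs, giving 4 + 2 = 6 stereoisomers in total.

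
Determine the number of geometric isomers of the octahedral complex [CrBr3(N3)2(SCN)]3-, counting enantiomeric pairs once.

3

The distinct arrangements are (3 in all): Br mer, N3 cis; Br mer, N3 trans; Br fac, N3 cis.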